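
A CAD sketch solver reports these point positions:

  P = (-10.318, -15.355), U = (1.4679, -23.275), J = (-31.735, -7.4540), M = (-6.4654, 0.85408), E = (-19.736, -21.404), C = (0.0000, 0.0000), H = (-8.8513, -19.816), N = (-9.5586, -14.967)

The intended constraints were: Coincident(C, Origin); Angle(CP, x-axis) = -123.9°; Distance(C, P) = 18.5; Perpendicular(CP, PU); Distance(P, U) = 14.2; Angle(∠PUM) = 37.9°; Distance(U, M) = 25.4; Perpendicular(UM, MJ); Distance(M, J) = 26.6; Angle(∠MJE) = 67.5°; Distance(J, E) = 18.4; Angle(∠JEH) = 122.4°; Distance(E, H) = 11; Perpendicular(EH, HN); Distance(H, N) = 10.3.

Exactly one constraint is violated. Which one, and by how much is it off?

Distance(H, N) = 10.3 — off by 5.40.

C = (0.00, 0.00) ✓; CP at -123.9° ✓; |CP| = 18.50 ✓; ∠(CP, PU) = 90.00° ✓; |PU| = 14.20 ✓; ∠PUM = 37.90° ✓; |UM| = 25.40 ✓; ∠(UM, MJ) = 90.00° ✓; |MJ| = 26.60 ✓; ∠MJE = 67.50° ✓; |JE| = 18.40 ✓; ∠JEH = 122.4° ✓; |EH| = 11.00 ✓; ∠(EH, HN) = 90.00° ✓; |HN| = 4.900 ✗.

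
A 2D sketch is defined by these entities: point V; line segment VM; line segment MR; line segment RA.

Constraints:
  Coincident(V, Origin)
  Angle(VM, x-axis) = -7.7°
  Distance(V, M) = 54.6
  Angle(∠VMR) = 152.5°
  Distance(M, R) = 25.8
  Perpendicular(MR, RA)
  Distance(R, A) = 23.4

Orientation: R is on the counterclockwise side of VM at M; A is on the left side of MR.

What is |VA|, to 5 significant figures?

74.253

V is at the origin; VM runs at -7.7° with length 54.6, so M = 54.6·(cos -7.7°, sin -7.7°) = (54.108, -7.3156). ∠VMR = 152.5°, so MR runs at -7.7° + (180° − 152.5°) = 19.800° from the x-axis; with |MR| = 25.8, R = M + 25.8·(cos 19.800°, sin 19.800°) = (78.382, 1.4238). The perpendicularity gives RA at right angles to MR; with |RA| = 23.4 on the left of MR, A = R + 23.4·(-0.33874, 0.94088) = (70.456, 23.440). Then |VA| = |A − V| = 74.253.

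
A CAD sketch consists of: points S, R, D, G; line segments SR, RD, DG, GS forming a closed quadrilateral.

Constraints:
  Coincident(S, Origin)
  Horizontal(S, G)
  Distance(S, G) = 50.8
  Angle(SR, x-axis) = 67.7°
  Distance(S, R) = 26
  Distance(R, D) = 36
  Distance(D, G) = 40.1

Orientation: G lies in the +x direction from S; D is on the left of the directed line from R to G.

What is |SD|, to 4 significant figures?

57.85

Checks: |SG| = 50.80 ✓; |SR| = 26.00 ✓; |RD| = 36.00 ✓; |DG| = 40.10 ✓.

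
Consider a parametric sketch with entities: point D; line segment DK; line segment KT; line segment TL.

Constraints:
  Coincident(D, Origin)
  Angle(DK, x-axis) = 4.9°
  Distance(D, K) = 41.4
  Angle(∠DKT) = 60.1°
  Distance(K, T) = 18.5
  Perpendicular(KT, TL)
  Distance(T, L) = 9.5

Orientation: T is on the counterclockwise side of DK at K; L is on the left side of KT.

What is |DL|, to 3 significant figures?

26.5

D is at the origin; DK runs at 4.9° with length 41.4, so K = 41.4·(cos 4.9°, sin 4.9°) = (41.2, 3.54). ∠DKT = 60.1°, so KT runs at 4.9° + (180° − 60.1°) = 125° from the x-axis; with |KT| = 18.5, T = K + 18.5·(cos 125°, sin 125°) = (30.7, 18.7). The perpendicularity gives TL at right angles to KT; with |TL| = 9.5 on the left of KT, L = T + 9.5·(-0.821, -0.571) = (22.9, 13.3). Then |DL| = |L − D| = 26.5.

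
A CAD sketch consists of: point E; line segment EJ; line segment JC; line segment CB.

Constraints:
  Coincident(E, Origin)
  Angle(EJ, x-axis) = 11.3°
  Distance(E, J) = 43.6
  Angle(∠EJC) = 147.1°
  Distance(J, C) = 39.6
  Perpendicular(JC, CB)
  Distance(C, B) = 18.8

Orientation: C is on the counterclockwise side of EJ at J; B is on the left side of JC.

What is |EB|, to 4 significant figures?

76.36

∠EJC = 147.1°, so JC runs at 11.3° + (180° − 147.1°) = 44.20° from the x-axis; with |JC| = 39.6, C = J + 39.6·(cos 44.20°, sin 44.20°) = (71.14, 36.15). JC ⟂ CB; with |CB| = 18.8 on the left of JC, B = C + 18.8·(-0.6972, 0.7169) = (58.04, 49.63). Then |EB| = |B − E| = 76.36.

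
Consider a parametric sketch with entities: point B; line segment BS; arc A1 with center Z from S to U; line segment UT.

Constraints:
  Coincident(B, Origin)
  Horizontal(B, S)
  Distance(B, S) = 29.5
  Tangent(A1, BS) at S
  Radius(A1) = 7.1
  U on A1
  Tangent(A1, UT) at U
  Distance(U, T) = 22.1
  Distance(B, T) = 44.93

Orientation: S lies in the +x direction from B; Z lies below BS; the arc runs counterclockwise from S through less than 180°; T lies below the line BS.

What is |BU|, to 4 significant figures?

25.43

B is at the origin; B and S share the same y with |BS| = 29.5 and S on the +x side, so S = (29.50, 0.000). Tangency of A1 to BS means the radius ZS is perpendicular to BS, so Z = S + (0, -7.1) = (29.50, -7.100). Since ZU ⟂ UT (tangency), |ZT| = √(7.1² + 22.1²) = 23.21 regardless of where U sits on A1. So T lies on both circle(B, 44.93) and circle(Z, 23.21); the below-BS intersection is T = (33.47, -29.97). U is the foot of the tangent from T: U = (23.21, -10.40).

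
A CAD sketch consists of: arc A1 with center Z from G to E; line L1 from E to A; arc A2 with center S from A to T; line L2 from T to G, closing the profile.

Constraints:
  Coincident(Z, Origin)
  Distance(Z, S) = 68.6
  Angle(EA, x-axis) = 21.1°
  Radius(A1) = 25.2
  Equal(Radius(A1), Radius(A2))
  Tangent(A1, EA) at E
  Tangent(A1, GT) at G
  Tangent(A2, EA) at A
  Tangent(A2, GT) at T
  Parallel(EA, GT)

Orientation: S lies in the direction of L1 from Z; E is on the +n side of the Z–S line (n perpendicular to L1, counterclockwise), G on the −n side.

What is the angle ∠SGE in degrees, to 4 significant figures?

69.83°

The slot axis is L1's direction at 21.1°, so u = (cos 21.1°, sin 21.1°) = (0.9330, 0.3600) and n = (−sin 21.1°, cos 21.1°) = (-0.3600, 0.9330). Z is at the origin and S lies 68.6 along u from Z, so S = 68.6·u = (64.00, 24.70). Tangency of A1 to both parallel lines with radius 25.2 puts E and G at Z ± 25.2·n: E = (-9.072, 23.51), G = (9.072, -23.51). Then cos ∠SGE = GS·GE / (|GS||GE|), giving 69.83°.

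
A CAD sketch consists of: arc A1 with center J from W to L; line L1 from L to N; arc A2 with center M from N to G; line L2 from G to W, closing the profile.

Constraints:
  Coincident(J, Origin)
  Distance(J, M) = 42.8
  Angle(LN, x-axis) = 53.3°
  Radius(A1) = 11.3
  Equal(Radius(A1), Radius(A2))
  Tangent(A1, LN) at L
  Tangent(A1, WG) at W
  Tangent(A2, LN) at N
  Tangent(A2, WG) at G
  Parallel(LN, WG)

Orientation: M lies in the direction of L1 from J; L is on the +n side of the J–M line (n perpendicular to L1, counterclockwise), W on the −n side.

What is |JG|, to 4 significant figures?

44.27

The slot axis is L1's direction at 53.3°, so u = (cos 53.3°, sin 53.3°) = (0.5976, 0.8018) and n = (−sin 53.3°, cos 53.3°) = (-0.8018, 0.5976). J is at the origin and M lies 42.8 along u from J, so M = 42.8·u = (25.58, 34.32). Tangency of A1 to both parallel lines with radius 11.3 puts L and W at J ± 11.3·n: L = (-9.060, 6.753), W = (9.060, -6.753). Equal radii place N and G the same way about M: N = M + 11.3·n = (16.52, 41.07), G = M − 11.3·n = (34.64, 27.56). Then |JG| = |G − J| = 44.27.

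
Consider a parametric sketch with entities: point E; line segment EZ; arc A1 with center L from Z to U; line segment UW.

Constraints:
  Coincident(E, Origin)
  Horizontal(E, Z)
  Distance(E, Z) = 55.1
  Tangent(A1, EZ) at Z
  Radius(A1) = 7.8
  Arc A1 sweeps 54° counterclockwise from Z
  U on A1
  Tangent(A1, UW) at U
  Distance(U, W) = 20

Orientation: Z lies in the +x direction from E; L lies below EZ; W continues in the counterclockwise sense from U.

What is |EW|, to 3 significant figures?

41.8

On A1, Z sits at bearing 90° from L; a 54° counterclockwise sweep puts U at bearing 144°, so U = L + 7.8·(cos 144°, sin 144°) = (48.8, -3.22). Tangency of A1 to UW means the radius LU is perpendicular to UW, so UW runs along (−sin 144°, cos 144°); with |UW| = 20.0, W = (37.0, -19.4). Then |EW| = |W − E| = 41.8.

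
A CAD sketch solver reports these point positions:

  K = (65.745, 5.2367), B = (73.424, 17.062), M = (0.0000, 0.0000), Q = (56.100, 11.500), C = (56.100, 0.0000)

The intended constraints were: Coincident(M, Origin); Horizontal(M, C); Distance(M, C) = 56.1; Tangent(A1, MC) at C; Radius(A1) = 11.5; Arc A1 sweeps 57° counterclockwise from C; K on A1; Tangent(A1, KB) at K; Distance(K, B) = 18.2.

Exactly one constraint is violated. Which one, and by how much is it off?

Distance(K, B) = 18.2 — off by 4.10.

M = (0.00, 0.00) ✓; M.y = 0.00, C.y = 0.00 ✓; |MC| = 56.10 ✓; ∠(QC, CM) = 90.00° ✓; |QC| = 11.50 ✓; bearing(Q→K) − bearing(Q→C) = 57.00° ✓; |QK| = 11.50 ✓; ∠(QK, KB) = 90.00° ✓; |KB| = 14.10 ✗.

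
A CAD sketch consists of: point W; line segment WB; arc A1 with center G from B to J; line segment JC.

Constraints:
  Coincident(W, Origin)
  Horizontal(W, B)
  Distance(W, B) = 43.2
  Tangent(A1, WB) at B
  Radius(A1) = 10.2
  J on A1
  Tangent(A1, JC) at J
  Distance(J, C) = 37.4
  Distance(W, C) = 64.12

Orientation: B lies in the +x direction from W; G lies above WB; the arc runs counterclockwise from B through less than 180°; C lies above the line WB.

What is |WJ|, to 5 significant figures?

54.562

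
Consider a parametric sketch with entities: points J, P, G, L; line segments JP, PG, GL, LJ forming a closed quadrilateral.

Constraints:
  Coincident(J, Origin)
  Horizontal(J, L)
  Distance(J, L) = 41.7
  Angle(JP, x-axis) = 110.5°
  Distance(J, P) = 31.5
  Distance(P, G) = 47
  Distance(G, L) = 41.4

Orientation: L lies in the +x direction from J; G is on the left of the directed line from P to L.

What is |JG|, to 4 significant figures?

53.48

Checks: |PG| = 47.00 ✓; |GL| = 41.40 ✓.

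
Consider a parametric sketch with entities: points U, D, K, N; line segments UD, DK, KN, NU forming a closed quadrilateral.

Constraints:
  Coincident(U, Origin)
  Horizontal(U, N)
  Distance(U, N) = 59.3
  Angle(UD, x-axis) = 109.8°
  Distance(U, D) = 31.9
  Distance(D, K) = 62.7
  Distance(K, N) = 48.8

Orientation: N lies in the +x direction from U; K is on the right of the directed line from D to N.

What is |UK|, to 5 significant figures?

31.336

U is at the origin; U and N share the same y with |UN| = 59.3 and N in +x, so N = (59.3, 0). UD runs at 109.8° with |UD| = 31.9, so D = (-10.806, 30.014). K is determined by |DK| = 62.7 and |KN| = 48.8 together: it lies at the intersection of circle(D, 62.7) and circle(N, 48.8). With |DN| = 76.260, the foot of the radical line on DN is 48.292 from D and the perpendicular offset is √(62.7² − 48.292²) = 39.990. Taking the right-of-DN solution: K = (17.850, -25.755).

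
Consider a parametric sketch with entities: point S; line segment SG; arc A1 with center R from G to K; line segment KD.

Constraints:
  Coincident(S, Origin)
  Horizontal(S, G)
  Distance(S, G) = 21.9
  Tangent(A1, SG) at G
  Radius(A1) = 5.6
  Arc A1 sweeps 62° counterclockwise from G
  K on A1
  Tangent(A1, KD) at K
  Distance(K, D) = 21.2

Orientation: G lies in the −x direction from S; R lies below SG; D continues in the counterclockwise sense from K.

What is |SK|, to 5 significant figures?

27.008

S is at the origin; SG is horizontal with |SG| = 21.9 and G on the −x side, so G = (-21.900, 0.0000). Tangency of A1 to SG means the radius RG is perpendicular to SG, so R = G + (0, -5.6) = (-21.900, -5.6000). On A1, G sits at bearing 90° from R; a 62° counterclockwise sweep puts K at bearing 152°, so K = R + 5.6·(cos 152°, sin 152°) = (-26.845, -2.9710). Then |SK| = |K − S| = 27.008.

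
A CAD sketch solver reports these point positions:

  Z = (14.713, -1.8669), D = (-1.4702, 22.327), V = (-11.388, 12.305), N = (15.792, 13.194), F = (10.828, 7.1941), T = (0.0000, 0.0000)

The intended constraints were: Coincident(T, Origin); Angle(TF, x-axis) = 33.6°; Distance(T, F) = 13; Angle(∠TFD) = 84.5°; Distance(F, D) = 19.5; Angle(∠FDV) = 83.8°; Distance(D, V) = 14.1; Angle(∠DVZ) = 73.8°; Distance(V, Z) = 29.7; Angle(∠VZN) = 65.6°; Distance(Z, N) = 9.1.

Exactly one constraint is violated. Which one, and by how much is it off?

Distance(Z, N) = 9.1 — off by 6.00.

T = (0.00, 0.00) ✓; TF at 33.60° ✓; |TF| = 13.00 ✓; ∠TFD = 84.50° ✓; |FD| = 19.50 ✓; ∠FDV = 83.80° ✓; |DV| = 14.10 ✓; ∠DVZ = 73.80° ✓; |VZ| = 29.70 ✓; ∠VZN = 65.60° ✓; |ZN| = 15.10 ✗.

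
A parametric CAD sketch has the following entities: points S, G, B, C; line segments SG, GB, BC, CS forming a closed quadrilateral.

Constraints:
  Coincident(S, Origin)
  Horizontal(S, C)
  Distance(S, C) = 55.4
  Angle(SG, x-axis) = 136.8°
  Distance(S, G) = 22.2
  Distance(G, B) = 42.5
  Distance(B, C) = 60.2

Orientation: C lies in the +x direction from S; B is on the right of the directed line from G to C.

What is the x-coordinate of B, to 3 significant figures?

0.199

S is at the origin; S and C share the same y with |SC| = 55.4 and C in +x, so C = (55.4, 0). SG runs at 136.8° with |SG| = 22.2, so G = (-16.2, 15.2). B is determined by |GB| = 42.5 and |BC| = 60.2 together: it lies at the intersection of circle(G, 42.5) and circle(C, 60.2). With |GC| = 73.2, the foot of the radical line on GC is 24.2 from G and the perpendicular offset is √(42.5² − 24.2²) = 35.0. Taking the right-of-GC solution: B = (0.199, -24.0).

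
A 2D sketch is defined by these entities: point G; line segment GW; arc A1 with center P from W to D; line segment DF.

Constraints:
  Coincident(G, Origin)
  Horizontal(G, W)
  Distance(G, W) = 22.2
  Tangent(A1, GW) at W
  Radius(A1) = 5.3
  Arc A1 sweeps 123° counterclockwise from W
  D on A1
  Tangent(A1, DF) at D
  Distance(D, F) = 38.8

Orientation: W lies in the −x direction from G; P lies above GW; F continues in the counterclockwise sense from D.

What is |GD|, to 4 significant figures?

19.55

G is at the origin; G and W share the same y with |GW| = 22.2 and W on the −x side, so W = (-22.20, 0.000). Tangency of A1 to GW means the radius PW is perpendicular to GW, so P = W + (0, 5.3) = (-22.20, 5.300). On A1, W sits at bearing -90° from P; a 123° counterclockwise sweep puts D at bearing 33°, so D = P + 5.3·(cos 33°, sin 33°) = (-17.76, 8.187). Then |GD| = |D − G| = 19.55.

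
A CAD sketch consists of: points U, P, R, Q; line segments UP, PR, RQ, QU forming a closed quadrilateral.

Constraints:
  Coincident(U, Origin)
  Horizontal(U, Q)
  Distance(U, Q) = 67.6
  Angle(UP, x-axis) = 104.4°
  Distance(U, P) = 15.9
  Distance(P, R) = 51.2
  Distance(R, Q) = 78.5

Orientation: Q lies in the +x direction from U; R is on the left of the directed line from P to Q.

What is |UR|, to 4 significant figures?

64.12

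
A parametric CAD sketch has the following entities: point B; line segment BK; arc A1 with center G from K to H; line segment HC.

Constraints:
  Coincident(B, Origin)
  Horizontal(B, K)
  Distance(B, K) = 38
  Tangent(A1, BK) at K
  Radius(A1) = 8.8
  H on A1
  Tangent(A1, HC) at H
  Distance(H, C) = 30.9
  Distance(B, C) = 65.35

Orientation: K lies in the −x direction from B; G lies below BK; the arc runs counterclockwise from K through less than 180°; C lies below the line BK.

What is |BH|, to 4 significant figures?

47.00

B is at the origin; BK is horizontal with |BK| = 38.0 and K on the −x side, so K = (-38.00, 0.000). A1 meets BK tangentially, so GK is at right angles to BK, so G = K + (0, -8.8) = (-38.00, -8.800). Since GH ⟂ HC (tangency), |GC| = √(8.8² + 30.9²) = 32.13 regardless of where H sits on A1. So C lies on both circle(B, 65.35) and circle(G, 32.13); the below-BK intersection is C = (-54.16, -36.57). H is the foot of the tangent from C: H = (-46.53, -6.626).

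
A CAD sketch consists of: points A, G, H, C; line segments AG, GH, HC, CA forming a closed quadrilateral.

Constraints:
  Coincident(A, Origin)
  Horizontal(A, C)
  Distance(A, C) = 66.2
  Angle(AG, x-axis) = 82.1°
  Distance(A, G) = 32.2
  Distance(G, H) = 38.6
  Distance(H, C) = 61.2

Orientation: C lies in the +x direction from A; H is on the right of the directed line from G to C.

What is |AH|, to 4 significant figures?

8.580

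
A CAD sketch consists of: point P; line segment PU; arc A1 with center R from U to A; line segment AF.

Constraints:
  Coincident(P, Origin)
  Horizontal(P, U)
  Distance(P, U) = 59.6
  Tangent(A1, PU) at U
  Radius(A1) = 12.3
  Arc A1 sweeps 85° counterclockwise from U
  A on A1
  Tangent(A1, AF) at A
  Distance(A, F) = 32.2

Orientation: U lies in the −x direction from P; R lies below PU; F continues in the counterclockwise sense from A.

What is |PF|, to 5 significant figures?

86.310

P is at the origin; PU is horizontal with |PU| = 59.6 and U on the −x side, so U = (-59.600, 0.0000). The tangent condition forces RU to be normal to PU, so R = U + (0, -12.3) = (-59.600, -12.300). On A1, U sits at bearing 90° from R; an 85° counterclockwise sweep puts A at bearing 175°, so A = R + 12.3·(cos 175°, sin 175°) = (-71.853, -11.228). The tangent condition forces RA to be normal to AF, so AF runs along (−sin 175°, cos 175°); with |AF| = 32.2, F = (-74.660, -43.305). Then |PF| = |F − P| = 86.310.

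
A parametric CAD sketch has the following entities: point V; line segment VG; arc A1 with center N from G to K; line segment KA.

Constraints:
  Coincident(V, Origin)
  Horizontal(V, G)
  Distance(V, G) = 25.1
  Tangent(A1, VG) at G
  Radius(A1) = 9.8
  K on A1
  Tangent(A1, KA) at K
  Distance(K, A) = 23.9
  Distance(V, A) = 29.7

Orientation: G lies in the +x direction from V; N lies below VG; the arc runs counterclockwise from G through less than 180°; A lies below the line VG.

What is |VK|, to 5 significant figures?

17.147

Checks: ∠(NG, GV) = 90.00° ✓; |NG| = 9.800 ✓; |NK| = 9.800 ✓; ∠(NK, KA) = 90.00° ✓; |KA| = 23.90 ✓; |VA| = 29.70 ✓.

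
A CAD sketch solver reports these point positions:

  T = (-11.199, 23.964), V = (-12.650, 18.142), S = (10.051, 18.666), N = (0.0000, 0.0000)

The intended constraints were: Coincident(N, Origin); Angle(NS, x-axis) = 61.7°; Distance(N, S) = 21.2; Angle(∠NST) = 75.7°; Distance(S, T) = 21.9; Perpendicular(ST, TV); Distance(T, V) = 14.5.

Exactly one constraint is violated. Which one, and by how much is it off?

Distance(T, V) = 14.5 — off by 8.50.

N = (0.00, 0.00) ✓; NS at 61.70° ✓; |NS| = 21.20 ✓; ∠NST = 75.70° ✓; |ST| = 21.90 ✓; ∠(ST, TV) = 90.00° ✓; |TV| = 6.000 ✗.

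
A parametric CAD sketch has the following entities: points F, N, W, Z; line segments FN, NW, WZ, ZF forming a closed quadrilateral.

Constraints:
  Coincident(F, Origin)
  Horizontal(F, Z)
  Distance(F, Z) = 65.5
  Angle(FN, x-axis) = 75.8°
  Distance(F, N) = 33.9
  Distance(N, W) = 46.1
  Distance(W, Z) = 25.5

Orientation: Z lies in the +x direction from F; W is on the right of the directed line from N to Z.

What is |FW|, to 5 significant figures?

40.012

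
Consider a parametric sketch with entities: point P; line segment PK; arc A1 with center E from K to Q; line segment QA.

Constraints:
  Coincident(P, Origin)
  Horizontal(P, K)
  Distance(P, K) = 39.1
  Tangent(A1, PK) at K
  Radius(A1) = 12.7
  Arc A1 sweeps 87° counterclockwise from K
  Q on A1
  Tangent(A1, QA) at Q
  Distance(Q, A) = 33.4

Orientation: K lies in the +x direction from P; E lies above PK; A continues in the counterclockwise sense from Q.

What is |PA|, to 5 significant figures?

70.184

On A1, K sits at bearing -90° from E; an 87° counterclockwise sweep puts Q at bearing -3°, so Q = E + 12.7·(cos -3°, sin -3°) = (51.783, 12.035). Tangency of A1 to QA means the radius EQ is perpendicular to QA, so QA runs along (−sin -3°, cos -3°); with |QA| = 33.4, A = (53.531, 45.390). Then |PA| = |A − P| = 70.184.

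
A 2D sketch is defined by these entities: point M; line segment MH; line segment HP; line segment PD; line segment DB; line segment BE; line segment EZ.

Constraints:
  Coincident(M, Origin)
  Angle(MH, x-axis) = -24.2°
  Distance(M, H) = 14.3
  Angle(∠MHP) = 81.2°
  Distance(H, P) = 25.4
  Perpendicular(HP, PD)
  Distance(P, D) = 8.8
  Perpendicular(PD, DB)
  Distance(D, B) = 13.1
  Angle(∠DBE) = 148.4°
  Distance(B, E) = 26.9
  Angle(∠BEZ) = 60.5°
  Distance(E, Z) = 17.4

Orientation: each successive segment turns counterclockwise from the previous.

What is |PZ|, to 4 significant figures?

24.89

∠DBE = 148.4° gives BE at -73.80° from the x-axis; with |BE| = 26.9, E = (15.33, -17.50). ∠BEZ = 60.5° gives EZ at 45.70° from the x-axis; with |EZ| = 17.4, Z = (27.48, -5.045). Then |PZ| = |Z − P| = 24.89.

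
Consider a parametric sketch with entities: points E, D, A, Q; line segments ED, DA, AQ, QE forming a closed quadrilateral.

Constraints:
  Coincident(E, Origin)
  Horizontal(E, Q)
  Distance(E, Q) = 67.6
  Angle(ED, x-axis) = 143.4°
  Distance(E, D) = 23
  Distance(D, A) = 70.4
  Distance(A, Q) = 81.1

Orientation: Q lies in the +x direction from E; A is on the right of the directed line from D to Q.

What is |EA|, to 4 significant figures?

52.72

E is at the origin; E and Q share the same y with |EQ| = 67.6 and Q in +x, so Q = (67.6, 0). ED runs at 143.4° with |ED| = 23.0, so D = (-18.46, 13.71). A is determined by |DA| = 70.4 and |AQ| = 81.1 together: it lies at the intersection of circle(D, 70.4) and circle(Q, 81.1). With |DQ| = 87.15, the foot of the radical line on DQ is 34.27 from D and the perpendicular offset is √(70.4² − 34.27²) = 61.49. Taking the right-of-DQ solution: A = (5.707, -52.41).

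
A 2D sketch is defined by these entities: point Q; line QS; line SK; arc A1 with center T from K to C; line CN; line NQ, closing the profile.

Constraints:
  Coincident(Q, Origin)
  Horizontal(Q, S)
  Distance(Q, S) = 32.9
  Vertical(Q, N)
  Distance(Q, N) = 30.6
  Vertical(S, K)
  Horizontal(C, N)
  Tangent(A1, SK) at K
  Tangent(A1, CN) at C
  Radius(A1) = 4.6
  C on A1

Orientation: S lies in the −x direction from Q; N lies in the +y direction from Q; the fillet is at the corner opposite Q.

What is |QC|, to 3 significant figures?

41.7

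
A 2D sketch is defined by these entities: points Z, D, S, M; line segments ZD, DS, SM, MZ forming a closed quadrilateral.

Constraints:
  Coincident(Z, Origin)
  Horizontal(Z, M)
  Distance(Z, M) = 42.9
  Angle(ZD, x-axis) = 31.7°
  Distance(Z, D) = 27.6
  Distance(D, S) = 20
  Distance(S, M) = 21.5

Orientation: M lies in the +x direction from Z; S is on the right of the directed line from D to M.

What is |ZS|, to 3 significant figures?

22.8

Z is at the origin; ZM is horizontal with |ZM| = 42.9 and M in +x, so M = (42.9, 0). ZD runs at 31.7° with |ZD| = 27.6, so D = (23.5, 14.5). S is determined by |DS| = 20.0 and |SM| = 21.5 together: it lies at the intersection of circle(D, 20.0) and circle(M, 21.5). With |DM| = 24.2, the foot of the radical line on DM is 10.8 from D and the perpendicular offset is √(20.0² − 10.8²) = 16.8. Taking the right-of-DM solution: S = (22.1, -5.45).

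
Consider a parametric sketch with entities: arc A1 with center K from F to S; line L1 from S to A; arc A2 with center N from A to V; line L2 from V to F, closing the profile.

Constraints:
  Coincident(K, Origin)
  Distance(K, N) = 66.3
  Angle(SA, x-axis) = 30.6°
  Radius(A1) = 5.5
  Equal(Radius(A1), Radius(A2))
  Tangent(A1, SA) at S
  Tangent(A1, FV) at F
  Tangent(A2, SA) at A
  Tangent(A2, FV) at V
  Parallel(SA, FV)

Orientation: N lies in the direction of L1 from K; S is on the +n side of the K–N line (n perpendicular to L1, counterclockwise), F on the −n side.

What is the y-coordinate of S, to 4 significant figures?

4.734

The slot axis is L1's direction at 30.6°, so u = (cos 30.6°, sin 30.6°) = (0.8607, 0.5090) and n = (−sin 30.6°, cos 30.6°) = (-0.5090, 0.8607). K is at the origin and N lies 66.3 along u from K, so N = 66.3·u = (57.07, 33.75). Tangency of A1 to both parallel lines with radius 5.5 puts S and F at K ± 5.5·n: S = (-2.800, 4.734), F = (2.800, -4.734). So S.y = 4.734.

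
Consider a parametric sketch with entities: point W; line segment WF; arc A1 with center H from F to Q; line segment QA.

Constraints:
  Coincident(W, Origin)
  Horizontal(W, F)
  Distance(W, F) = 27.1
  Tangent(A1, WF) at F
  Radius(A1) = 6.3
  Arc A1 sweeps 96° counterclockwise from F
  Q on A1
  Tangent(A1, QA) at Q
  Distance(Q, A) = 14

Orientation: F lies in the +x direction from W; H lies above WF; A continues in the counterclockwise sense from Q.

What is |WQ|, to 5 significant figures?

34.083

W is at the origin; W and F share the same y with |WF| = 27.1 and F on the +x side, so F = (27.100, 0.0000). A1 meets WF tangentially, so HF is at right angles to WF, so H = F + (0, 6.3) = (27.100, 6.3000). On A1, F sits at bearing -90° from H; a 96° counterclockwise sweep puts Q at bearing 6°, so Q = H + 6.3·(cos 6°, sin 6°) = (33.365, 6.9585). Then |WQ| = |Q − W| = 34.083.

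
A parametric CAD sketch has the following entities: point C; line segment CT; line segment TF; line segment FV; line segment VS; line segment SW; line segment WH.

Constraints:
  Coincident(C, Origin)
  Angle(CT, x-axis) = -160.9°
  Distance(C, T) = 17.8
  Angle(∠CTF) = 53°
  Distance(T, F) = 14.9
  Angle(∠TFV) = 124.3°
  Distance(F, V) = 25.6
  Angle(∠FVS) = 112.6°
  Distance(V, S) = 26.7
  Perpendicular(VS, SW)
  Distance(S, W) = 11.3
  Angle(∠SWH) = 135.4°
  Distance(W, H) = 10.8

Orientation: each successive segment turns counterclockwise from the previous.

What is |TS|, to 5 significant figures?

45.946

∠TFV = 124.3° gives FV at 21.800° from the x-axis; with |FV| = 25.6, V = (19.316, -4.6279). ∠FVS = 112.6° gives VS at 89.200° from the x-axis; with |VS| = 26.7, S = (19.689, 22.070). Then |TS| = |S − T| = 45.946.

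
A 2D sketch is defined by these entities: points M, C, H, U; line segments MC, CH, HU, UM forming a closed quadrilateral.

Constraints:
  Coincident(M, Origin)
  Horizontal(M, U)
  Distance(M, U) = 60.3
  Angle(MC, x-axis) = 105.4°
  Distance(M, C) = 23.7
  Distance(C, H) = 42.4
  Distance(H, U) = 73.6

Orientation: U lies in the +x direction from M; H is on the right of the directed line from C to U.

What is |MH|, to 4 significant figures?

22.09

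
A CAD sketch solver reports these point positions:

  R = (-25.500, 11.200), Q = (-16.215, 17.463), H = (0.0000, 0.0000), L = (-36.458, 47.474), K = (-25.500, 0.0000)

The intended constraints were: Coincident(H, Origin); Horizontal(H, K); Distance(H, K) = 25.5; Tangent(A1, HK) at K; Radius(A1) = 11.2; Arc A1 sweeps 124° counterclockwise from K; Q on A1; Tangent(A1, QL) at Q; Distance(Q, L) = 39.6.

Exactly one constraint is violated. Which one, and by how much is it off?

Distance(Q, L) = 39.6 — off by 3.40.

H = (0.00, 0.00) ✓; H.y = 0.00, K.y = 0.00 ✓; |HK| = 25.50 ✓; ∠(RK, KH) = 90.00° ✓; |RK| = 11.20 ✓; bearing(R→Q) − bearing(R→K) = 124.0° ✓; |RQ| = 11.20 ✓; ∠(RQ, QL) = 90.00° ✓; |QL| = 36.20 ✗.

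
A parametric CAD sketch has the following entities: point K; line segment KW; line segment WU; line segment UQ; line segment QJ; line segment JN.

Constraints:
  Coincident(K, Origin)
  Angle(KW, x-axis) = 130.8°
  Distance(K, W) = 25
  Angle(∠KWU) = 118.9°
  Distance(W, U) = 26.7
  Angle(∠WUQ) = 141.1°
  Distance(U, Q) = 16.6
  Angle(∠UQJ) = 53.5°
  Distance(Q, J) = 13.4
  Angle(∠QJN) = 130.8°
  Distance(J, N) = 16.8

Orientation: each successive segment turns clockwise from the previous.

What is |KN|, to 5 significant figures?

30.510

∠UQJ = 53.5° gives QJ at -95.700° from the x-axis; with |QJ| = 13.4, J = (5.8555, 39.133). ∠QJN = 130.8° gives JN at -144.90° from the x-axis; with |JN| = 16.8, N = (-7.8894, 29.473). Then |KN| = |N − K| = 30.510.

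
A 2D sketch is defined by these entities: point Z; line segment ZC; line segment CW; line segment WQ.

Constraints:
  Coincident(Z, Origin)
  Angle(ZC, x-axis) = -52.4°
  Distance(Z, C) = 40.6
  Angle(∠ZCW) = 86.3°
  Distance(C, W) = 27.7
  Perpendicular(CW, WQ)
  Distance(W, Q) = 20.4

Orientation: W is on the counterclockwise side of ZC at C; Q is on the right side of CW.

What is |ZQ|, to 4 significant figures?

65.88

Z is at the origin; ZC runs at -52.4° with length 40.6, so C = 40.6·(cos -52.4°, sin -52.4°) = (24.77, -32.17). ∠ZCW = 86.3°, so CW runs at -52.4° + (180° − 86.3°) = 41.30° from the x-axis; with |CW| = 27.7, W = C + 27.7·(cos 41.30°, sin 41.30°) = (45.58, -13.88). CW is perpendicular to WQ; with |WQ| = 20.4 on the right of CW, Q = W + 20.4·(0.6600, -0.7513) = (59.05, -29.21). Then |ZQ| = |Q − Z| = 65.88.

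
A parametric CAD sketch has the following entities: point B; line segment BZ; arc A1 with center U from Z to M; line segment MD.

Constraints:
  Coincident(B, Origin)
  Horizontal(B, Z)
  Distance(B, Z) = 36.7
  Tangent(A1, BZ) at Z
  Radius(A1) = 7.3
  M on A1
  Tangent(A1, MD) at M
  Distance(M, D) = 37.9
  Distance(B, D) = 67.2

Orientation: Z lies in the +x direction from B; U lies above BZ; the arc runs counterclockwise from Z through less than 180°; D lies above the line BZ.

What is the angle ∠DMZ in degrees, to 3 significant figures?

141°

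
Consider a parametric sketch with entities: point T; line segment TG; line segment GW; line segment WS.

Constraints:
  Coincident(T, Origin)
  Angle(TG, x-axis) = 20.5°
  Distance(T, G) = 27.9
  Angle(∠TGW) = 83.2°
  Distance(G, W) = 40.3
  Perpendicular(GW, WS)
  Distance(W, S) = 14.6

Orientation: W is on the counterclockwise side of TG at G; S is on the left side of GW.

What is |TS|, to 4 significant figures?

39.25

T is at the origin; TG runs at 20.5° with length 27.9, so G = 27.9·(cos 20.5°, sin 20.5°) = (26.13, 9.771). ∠TGW = 83.2°, so GW runs at 20.5° + (180° − 83.2°) = 117.3° from the x-axis; with |GW| = 40.3, W = G + 40.3·(cos 117.3°, sin 117.3°) = (7.650, 45.58). GW ⟂ WS; with |WS| = 14.6 on the left of GW, S = W + 14.6·(-0.8886, -0.4586) = (-5.324, 38.89). Then |TS| = |S − T| = 39.25.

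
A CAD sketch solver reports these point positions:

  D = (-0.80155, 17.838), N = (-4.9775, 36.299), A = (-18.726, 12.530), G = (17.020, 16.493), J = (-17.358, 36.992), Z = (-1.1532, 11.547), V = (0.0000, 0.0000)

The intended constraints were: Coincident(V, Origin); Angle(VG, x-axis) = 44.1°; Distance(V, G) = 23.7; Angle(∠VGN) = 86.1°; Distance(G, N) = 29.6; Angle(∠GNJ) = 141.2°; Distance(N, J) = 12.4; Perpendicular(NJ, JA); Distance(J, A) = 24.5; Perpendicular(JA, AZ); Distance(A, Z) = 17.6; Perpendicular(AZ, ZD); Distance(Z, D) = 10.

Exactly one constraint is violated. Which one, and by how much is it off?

Distance(Z, D) = 10 — off by 3.70.

V = (0.00, 0.00) ✓; VG at 44.10° ✓; |VG| = 23.70 ✓; ∠VGN = 86.10° ✓; |GN| = 29.60 ✓; ∠GNJ = 141.2° ✓; |NJ| = 12.40 ✓; ∠(NJ, JA) = 90.00° ✓; |JA| = 24.50 ✓; ∠(JA, AZ) = 90.00° ✓; |AZ| = 17.60 ✓; ∠(AZ, ZD) = 90.00° ✓; |ZD| = 6.301 ✗.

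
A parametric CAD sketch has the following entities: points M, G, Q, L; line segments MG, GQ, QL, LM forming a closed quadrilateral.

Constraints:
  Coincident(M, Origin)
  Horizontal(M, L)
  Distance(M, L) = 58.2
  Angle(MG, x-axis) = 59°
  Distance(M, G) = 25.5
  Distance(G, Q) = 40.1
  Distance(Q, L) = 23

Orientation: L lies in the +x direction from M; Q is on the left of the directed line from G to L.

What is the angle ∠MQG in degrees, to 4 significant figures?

22.02°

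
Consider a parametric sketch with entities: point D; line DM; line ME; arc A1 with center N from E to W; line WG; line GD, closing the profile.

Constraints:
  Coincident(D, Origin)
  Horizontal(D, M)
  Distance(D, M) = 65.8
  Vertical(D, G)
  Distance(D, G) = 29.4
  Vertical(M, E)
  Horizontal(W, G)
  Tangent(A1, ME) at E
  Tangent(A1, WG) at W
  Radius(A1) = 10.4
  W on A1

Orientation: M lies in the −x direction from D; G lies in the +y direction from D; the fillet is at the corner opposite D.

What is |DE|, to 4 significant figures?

68.49

The virtual corner opposite D is at (-65.80, 29.40). Since A1 is tangent to ME there, NE ⟂ ME and since A1 is tangent to WG there, NW ⟂ WG, with radius 10.4, so the center N sits 10.4 in from both sides at N = (-55.40, 19.00). That places the tangent points at E = (-65.80, 19.00) on ME and W = (-55.40, 29.40) on WG. Then |DE| = |E − D| = 68.49.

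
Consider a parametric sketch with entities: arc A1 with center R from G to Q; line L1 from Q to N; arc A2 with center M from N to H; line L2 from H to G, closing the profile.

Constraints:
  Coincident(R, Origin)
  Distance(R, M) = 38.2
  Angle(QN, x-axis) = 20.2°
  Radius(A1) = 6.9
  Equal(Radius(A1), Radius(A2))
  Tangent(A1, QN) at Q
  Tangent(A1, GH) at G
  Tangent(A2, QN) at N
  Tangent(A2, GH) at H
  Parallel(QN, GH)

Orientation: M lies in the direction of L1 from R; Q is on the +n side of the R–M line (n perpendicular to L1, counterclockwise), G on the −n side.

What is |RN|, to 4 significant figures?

38.82

Tangency of A1 to both parallel lines with radius 6.9 puts Q and G at R ± 6.9·n: Q = (-2.383, 6.476), G = (2.383, -6.476). Equal radii place N and H the same way about M: N = M + 6.9·n = (33.47, 19.67), H = M − 6.9·n = (38.23, 6.715). Then |RN| = |N − R| = 38.82.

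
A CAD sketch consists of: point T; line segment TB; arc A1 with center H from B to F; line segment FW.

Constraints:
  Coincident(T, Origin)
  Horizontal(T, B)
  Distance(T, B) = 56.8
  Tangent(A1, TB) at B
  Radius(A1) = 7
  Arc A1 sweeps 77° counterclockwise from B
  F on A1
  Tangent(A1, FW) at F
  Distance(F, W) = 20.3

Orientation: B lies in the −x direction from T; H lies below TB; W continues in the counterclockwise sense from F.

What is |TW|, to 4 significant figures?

72.70

On A1, B sits at bearing 90° from H; a 77° counterclockwise sweep puts F at bearing 167°, so F = H + 7.0·(cos 167°, sin 167°) = (-63.62, -5.425). A1 meets FW tangentially, so HF is at right angles to FW, so FW runs along (−sin 167°, cos 167°); with |FW| = 20.3, W = (-68.19, -25.21). Then |TW| = |W − T| = 72.70.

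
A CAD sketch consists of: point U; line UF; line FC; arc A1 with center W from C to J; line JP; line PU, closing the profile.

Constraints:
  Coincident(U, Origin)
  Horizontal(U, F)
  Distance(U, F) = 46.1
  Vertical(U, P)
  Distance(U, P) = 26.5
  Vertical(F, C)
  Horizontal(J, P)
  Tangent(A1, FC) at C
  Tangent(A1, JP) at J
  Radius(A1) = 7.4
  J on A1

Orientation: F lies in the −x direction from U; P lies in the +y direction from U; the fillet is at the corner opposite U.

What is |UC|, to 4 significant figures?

49.90

The virtual corner opposite U is at (-46.10, 26.50). The tangent condition forces WC to be normal to FC and since A1 is tangent to JP there, WJ ⟂ JP, with radius 7.4, so the center W sits 7.4 in from both sides at W = (-38.70, 19.10). That places the tangent points at C = (-46.10, 19.10) on FC and J = (-38.70, 26.50) on JP. Then |UC| = |C − U| = 49.90.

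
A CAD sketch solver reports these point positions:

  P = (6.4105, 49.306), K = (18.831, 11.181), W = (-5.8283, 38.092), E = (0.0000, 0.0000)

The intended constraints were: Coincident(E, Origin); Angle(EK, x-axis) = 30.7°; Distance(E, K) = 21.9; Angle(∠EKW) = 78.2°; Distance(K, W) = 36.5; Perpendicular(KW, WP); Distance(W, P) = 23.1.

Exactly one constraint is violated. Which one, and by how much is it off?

Distance(W, P) = 23.1 — off by 6.50.

E = (0.00, 0.00) ✓; EK at 30.70° ✓; |EK| = 21.90 ✓; ∠EKW = 78.20° ✓; |KW| = 36.50 ✓; ∠(KW, WP) = 90.00° ✓; |WP| = 16.60 ✗.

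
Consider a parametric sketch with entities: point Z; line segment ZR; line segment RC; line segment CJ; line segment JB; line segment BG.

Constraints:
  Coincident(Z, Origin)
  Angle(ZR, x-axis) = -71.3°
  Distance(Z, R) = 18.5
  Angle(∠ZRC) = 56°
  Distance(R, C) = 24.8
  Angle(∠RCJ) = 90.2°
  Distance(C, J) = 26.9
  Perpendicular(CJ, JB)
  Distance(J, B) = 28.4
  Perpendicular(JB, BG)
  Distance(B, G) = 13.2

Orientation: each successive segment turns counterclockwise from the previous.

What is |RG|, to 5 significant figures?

14.249

Z is at the origin; ZR runs at -71.3° with length 18.5, so R = (5.9313, -17.523). ∠ZRC = 56.0° gives RC at 52.700° from the x-axis; with |RC| = 24.8, C = (20.960, 2.2044). ∠RCJ = 90.2° gives CJ at 142.50° from the x-axis; with |CJ| = 26.9, J = (-0.38135, 18.580). CJ ⟂ JB, so JB runs at -127.50°; with |JB| = 28.4, B = (-17.670, -3.9512). The perpendicularity gives BG at right angles to JB, so BG runs at -37.500°; with |BG| = 13.2, G = (-7.1979, -11.987). Then |RG| = |G − R| = 14.249.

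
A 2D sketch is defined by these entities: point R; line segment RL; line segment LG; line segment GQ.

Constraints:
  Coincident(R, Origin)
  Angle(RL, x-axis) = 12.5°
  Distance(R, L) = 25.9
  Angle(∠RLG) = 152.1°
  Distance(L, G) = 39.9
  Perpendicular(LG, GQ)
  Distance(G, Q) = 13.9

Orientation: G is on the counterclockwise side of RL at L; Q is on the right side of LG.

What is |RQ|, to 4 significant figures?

67.97

R is at the origin; RL runs at 12.5° with length 25.9, so L = 25.9·(cos 12.5°, sin 12.5°) = (25.29, 5.606). ∠RLG = 152.1°, so LG runs at 12.5° + (180° − 152.1°) = 40.40° from the x-axis; with |LG| = 39.9, G = L + 39.9·(cos 40.40°, sin 40.40°) = (55.67, 31.47). The perpendicularity gives GQ at right angles to LG; with |GQ| = 13.9 on the right of LG, Q = G + 13.9·(0.6481, -0.7615) = (64.68, 20.88). Then |RQ| = |Q − R| = 67.97.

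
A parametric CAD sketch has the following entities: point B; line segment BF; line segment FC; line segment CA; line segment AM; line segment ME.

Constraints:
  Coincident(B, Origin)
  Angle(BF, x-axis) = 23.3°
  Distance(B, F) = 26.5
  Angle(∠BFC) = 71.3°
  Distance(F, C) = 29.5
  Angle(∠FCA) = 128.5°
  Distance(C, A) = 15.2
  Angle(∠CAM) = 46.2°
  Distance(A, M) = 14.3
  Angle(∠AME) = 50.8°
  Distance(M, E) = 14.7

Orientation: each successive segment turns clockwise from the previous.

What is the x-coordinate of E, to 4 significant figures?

27.06

∠CAM = 46.2° gives AM at 89.30° from the x-axis; with |AM| = 14.3, M = (15.78, -15.01). ∠AME = 50.8° gives ME at -39.90° from the x-axis; with |ME| = 14.7, E = (27.06, -24.44). So E.x = 27.06.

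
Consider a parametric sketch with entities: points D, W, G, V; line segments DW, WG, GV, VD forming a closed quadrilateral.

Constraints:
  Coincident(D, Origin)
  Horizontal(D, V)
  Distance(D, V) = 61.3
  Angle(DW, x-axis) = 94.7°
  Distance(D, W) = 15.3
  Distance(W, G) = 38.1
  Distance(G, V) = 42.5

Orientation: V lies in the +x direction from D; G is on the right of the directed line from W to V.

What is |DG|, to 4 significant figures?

26.44

D is at the origin; D and V share the same y with |DV| = 61.3 and V in +x, so V = (61.3, 0). DW runs at 94.7° with |DW| = 15.3, so W = (-1.254, 15.25). G is determined by |WG| = 38.1 and |GV| = 42.5 together: it lies at the intersection of circle(W, 38.1) and circle(V, 42.5). With |WV| = 64.39, the foot of the radical line on WV is 29.44 from W and the perpendicular offset is √(38.1² − 29.44²) = 24.19. Taking the right-of-WV solution: G = (21.62, -15.22).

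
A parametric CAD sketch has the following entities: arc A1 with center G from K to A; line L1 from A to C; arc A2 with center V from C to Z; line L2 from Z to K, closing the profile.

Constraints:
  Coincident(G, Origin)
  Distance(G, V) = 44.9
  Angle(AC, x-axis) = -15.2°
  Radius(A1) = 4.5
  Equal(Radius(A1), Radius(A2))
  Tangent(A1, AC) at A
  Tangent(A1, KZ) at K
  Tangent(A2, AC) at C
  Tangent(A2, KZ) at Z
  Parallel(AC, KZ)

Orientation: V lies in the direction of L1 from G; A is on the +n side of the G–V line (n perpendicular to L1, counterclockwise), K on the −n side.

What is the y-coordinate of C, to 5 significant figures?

-7.4297

Tangency of A1 to both parallel lines with radius 4.5 puts A and K at G ± 4.5·n: A = (1.1799, 4.3426), K = (-1.1799, -4.3426). Equal radii place C and Z the same way about V: C = V + 4.5·n = (44.509, -7.4297), Z = V − 4.5·n = (42.149, -16.115). So C.y = -7.4297.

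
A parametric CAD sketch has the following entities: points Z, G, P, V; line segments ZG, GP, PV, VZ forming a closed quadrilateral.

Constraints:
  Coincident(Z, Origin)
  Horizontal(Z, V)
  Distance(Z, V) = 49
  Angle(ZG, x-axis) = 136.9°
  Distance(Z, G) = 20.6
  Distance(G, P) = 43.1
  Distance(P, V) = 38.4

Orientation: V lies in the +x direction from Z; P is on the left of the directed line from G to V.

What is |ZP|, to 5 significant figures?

39.050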